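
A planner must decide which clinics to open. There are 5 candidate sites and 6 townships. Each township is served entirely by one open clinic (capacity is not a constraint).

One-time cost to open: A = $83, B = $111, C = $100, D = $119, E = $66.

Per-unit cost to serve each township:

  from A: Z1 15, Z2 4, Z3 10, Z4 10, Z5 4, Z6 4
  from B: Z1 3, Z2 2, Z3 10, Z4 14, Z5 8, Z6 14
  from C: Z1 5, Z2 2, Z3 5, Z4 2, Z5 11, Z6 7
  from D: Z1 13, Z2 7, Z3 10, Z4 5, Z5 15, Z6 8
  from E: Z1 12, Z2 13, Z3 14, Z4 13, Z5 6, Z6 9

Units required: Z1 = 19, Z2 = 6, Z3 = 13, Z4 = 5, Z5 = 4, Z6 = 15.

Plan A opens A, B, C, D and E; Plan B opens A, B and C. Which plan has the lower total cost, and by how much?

Plan B is cheaper by 185.

Plan A: {A, B, C, D, E}: Z1→B 3·19=57, Z2→B 2·6=12, Z3→C 5·13=65, Z4→C 2·5=10, Z5→A 4·4=16, Z6→A 4·15=60. Service 220; fixed 479; total 699.
Plan B: {A, B, C}: Z1→B 3·19=57, Z2→B 2·6=12, Z3→C 5·13=65, Z4→C 2·5=10, Z5→A 4·4=16, Z6→A 4·15=60. Service 220; fixed 294; total 514.
Difference: |699 − 514| = 185.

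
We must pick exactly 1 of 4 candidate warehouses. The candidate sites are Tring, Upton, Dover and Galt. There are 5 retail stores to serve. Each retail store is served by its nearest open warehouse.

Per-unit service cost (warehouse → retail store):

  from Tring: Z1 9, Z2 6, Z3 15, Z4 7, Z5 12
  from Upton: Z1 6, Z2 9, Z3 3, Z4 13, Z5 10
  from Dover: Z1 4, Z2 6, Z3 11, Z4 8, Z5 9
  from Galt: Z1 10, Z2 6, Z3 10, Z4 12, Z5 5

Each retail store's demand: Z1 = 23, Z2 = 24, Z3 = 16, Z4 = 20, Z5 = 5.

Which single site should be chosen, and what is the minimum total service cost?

Choose Dover only; total service cost 617.

With exactly 1 open, each retail store uses its cheapest among the chosen.
{Dover}: Z1→Dover 4·23=92, Z2→Dover 6·24=144, Z3→Dover 11·16=176, Z4→Dover 8·20=160, Z5→Dover 9·5=45. Service cost 617.
{Upton}: service cost 712
{Tring}: service cost 791
Among all 4 size-1 choices, {Dover} is lowest.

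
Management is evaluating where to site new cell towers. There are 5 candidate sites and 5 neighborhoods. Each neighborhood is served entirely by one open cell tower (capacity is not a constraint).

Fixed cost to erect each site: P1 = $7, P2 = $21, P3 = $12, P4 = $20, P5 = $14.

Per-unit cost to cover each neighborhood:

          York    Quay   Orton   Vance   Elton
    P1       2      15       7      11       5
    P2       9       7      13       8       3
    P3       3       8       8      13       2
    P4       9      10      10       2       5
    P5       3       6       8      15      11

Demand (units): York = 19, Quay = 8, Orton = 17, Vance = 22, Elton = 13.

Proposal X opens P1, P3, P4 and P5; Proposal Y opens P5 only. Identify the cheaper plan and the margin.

Proposal X is cheaper by 400.

Proposal X: {P1, P3, P4, P5}: York→P1 2·19=38, Quay→P5 6·8=48, Orton→P1 7·17=119, Vance→P4 2·22=44, Elton→P3 2·13=26. Service 275; fixed 53; total 328.
Proposal Y: {P5}: York→P5 3·19=57, Quay→P5 6·8=48, Orton→P5 8·17=136, Vance→P5 15·22=330, Elton→P5 11·13=143. Service 714; fixed 14; total 728.
Difference: |328 − 728| = 400.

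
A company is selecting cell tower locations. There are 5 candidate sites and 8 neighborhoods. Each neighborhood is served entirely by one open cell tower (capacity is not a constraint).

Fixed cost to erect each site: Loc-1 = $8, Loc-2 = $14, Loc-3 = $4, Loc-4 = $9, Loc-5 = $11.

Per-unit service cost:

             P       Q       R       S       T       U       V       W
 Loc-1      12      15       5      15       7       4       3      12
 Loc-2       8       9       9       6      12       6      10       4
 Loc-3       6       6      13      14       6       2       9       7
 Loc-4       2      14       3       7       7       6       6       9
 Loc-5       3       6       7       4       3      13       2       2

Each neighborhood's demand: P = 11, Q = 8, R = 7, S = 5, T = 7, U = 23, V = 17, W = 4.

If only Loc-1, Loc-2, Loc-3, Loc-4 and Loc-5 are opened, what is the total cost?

Each neighborhood is assigned to its cheapest site among the open ones.
{Loc-1, Loc-2, Loc-3, Loc-4, Loc-5}: P→Loc-4 2·11=22, Q→Loc-3 6·8=48, R→Loc-4 3·7=21, S→Loc-5 4·5=20, T→Loc-5 3·7=21, U→Loc-3 2·23=46, V→Loc-5 2·17=34, W→Loc-5 2·4=8. Service 220; fixed 46; total 266.

Total cost: 266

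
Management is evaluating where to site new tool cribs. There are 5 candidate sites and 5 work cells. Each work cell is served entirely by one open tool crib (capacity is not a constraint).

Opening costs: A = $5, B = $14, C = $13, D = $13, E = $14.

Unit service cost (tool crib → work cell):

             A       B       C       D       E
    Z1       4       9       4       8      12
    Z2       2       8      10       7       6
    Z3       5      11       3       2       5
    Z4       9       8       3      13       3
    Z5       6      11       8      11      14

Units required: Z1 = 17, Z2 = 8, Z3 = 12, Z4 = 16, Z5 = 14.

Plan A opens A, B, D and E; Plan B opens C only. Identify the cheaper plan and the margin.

Plan A: {A, B, D, E}: Z1→A 4·17=68, Z2→A 2·8=16, Z3→D 2·12=24, Z4→E 3·16=48, Z5→A 6·14=84. Service 240; fixed 46; total 286.
Plan B: {C}: Z1→C 4·17=68, Z2→C 10·8=80, Z3→C 3·12=36, Z4→C 3·16=48, Z5→C 8·14=112. Service 344; fixed 13; total 357.
Difference: |286 − 357| = 71.

Plan A is cheaper by 71.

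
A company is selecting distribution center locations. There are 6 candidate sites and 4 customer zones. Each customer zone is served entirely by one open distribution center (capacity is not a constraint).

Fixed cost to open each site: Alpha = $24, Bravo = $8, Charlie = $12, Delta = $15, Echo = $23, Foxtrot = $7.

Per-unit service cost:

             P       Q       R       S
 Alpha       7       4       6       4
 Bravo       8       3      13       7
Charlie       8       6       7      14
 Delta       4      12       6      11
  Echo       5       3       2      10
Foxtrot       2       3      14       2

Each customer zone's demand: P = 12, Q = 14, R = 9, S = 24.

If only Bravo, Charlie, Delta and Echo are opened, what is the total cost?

Total cost: 334

Each customer zone is assigned to its cheapest site among the open ones.
{Bravo, Charlie, Delta, Echo}: P→Delta 4·12=48, Q→Bravo 3·14=42, R→Echo 2·9=18, S→Bravo 7·24=168. Service 276; fixed 58; total 334.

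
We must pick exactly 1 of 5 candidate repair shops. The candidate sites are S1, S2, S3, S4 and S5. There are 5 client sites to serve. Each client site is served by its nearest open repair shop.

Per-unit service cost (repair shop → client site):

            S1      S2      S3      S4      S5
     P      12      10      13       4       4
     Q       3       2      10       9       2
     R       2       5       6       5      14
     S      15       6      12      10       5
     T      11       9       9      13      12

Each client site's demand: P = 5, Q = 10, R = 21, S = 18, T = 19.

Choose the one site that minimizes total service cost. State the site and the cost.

With exactly 1 open, each client site uses its cheapest among the chosen.
{S2}: P→S2 10·5=50, Q→S2 2·10=20, R→S2 5·21=105, S→S2 6·18=108, T→S2 9·19=171. Service cost 454.
{S1}: service cost 611
{S4}: service cost 642
Among all 5 size-1 choices, {S2} is lowest.

Choose S2 only; total service cost 454.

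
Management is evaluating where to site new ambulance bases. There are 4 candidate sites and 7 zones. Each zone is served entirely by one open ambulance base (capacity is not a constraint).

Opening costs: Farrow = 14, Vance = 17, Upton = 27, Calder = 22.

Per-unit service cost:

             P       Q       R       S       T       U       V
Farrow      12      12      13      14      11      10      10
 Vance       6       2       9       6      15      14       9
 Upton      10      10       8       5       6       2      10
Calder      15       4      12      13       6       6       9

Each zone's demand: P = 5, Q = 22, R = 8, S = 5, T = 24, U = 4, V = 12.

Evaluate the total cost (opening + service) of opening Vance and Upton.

Each zone is assigned to its cheapest site among the open ones.
{Vance, Upton}: P→Vance 6·5=30, Q→Vance 2·22=44, R→Upton 8·8=64, S→Upton 5·5=25, T→Upton 6·24=144, U→Upton 2·4=8, V→Vance 9·12=108. Service 423; fixed 44; total 467.

Total cost: 467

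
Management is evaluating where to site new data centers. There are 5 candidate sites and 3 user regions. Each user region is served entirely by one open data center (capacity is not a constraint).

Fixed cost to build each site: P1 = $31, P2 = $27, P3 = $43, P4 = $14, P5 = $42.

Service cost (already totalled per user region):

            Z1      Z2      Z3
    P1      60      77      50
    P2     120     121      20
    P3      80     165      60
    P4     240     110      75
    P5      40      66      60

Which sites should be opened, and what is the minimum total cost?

Open P2 and P5; minimum total cost 195.

For any fixed open set, each user region goes to its cheapest open site; total = fixed + service.
{P2, P5}: Z1→P5 40, Z2→P5 66, Z3→P2 20. Service 126; fixed 69; total 195.
{P5}: Z1→P5 40, Z2→P5 66, Z3→P5 60. Service 166; fixed 42; total 208.
{P2, P4, P5}: Z1→P5 40, Z2→P5 66, Z3→P2 20. Service 126; fixed 83; total 209.
{P1, P2, P3, P4, P5}: service 126 + fixed 157 = 283
No other subset beats 195.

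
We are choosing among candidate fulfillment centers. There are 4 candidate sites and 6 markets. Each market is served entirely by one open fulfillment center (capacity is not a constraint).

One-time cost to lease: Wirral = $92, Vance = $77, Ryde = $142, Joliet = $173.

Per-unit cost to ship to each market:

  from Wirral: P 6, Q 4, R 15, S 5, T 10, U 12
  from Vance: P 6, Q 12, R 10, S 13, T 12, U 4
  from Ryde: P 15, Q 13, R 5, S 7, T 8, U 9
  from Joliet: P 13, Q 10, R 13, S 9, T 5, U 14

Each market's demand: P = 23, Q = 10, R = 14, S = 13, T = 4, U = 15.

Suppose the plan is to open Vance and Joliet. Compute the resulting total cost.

Each market is assigned to its cheapest site among the open ones.
{Vance, Joliet}: P→Vance 6·23=138, Q→Joliet 10·10=100, R→Vance 10·14=140, S→Joliet 9·13=117, T→Joliet 5·4=20, U→Vance 4·15=60. Service 575; fixed 250; total 825.

Total cost: 825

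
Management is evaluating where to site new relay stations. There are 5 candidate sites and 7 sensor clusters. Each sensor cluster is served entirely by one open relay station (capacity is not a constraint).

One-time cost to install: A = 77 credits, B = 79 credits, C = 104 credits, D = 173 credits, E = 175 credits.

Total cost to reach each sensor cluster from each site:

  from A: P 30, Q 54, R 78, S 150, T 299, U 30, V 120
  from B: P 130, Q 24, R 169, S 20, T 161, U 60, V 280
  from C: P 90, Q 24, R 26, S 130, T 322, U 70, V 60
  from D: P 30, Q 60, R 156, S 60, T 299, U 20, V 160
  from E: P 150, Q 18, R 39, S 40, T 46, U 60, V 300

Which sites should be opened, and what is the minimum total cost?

For any fixed open set, each sensor cluster goes to its cheapest open site; total = fixed + service.
{A, E}: P→A 30, Q→E 18, R→E 39, S→E 40, T→E 46, U→A 30, V→A 120. Service 323; fixed 252; total 575.
{A, C, E}: P→A 30, Q→E 18, R→C 26, S→E 40, T→E 46, U→A 30, V→C 60. Service 250; fixed 356; total 606.
{A, B, C}: P→A 30, Q→B 24, R→C 26, S→B 20, T→B 161, U→A 30, V→C 60. Service 351; fixed 260; total 611.
{A, B, C, D, E}: service 220 + fixed 608 = 828
No other subset beats 575.

Open A and E; minimum total cost 575.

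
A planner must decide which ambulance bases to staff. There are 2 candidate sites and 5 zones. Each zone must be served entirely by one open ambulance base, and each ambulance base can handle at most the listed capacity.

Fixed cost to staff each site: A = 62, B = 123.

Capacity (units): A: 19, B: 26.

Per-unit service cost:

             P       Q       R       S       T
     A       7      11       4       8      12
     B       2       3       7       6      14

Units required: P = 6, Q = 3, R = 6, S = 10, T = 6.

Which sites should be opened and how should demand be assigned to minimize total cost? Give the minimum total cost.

Open {A, B}: P→B 2·6=12, Q→B 3·3=9, R→A 4·6=24, S→B 6·10=60, T→A 12·6=72.
Loads: A carries 12/19, B carries 19/26. Service 177; fixed 185; total 362.
Next best feasible plan costs 374.

Minimum total cost: 362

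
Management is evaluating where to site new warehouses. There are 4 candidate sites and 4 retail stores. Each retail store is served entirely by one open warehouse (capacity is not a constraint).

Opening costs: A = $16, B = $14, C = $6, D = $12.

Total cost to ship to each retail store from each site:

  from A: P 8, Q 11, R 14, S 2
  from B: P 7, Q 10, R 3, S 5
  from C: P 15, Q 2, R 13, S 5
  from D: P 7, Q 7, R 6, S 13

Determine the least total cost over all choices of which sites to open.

For any fixed open set, each retail store goes to its cheapest open site; total = fixed + service.
{B, C}: P→B 7, Q→C 2, R→B 3, S→B 5. Service 17; fixed 20; total 37.
{C, D}: service 20 + fixed 18 = 38
{B}: P→B 7, Q→B 10, R→B 3, S→B 5. Service 25; fixed 14; total 39.
{A, B, C, D}: service 14 + fixed 48 = 62
(All 15 nonempty subsets were checked; B and C is lowest.)

Minimum total cost: 37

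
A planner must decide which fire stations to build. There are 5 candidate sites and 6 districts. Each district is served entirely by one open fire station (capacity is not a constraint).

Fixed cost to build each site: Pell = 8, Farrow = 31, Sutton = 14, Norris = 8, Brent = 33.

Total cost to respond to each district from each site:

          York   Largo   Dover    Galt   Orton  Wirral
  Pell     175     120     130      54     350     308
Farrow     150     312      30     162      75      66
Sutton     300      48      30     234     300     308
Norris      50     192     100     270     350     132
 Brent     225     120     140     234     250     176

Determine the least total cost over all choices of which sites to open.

For any fixed open set, each district goes to its cheapest open site; total = fixed + service.
{Pell, Farrow, Sutton, Norris}: York→Norris 50, Largo→Sutton 48, Dover→Farrow 30, Galt→Pell 54, Orton→Farrow 75, Wirral→Farrow 66. Service 323; fixed 61; total 384.
{Pell, Farrow, Sutton, Norris, Brent}: York→Norris 50, Largo→Sutton 48, Dover→Farrow 30, Galt→Pell 54, Orton→Farrow 75, Wirral→Farrow 66. Service 323; fixed 94; total 417.
{Pell, Farrow, Norris}: service 395 + fixed 47 = 442
{Pell}: service 1137 + fixed 8 = 1145
No other subset beats 384.

Minimum total cost: 384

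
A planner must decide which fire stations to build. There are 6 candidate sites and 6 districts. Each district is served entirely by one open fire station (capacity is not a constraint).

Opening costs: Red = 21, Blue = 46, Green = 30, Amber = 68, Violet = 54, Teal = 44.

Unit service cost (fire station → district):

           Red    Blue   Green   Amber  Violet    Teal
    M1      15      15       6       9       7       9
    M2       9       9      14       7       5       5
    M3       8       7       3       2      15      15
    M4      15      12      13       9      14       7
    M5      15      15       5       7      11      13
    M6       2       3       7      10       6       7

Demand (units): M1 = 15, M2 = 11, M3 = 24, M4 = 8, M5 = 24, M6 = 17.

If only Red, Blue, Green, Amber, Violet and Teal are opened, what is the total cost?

Each district is assigned to its cheapest site among the open ones.
{Red, Blue, Green, Amber, Violet, Teal}: M1→Green 6·15=90, M2→Violet 5·11=55, M3→Amber 2·24=48, M4→Teal 7·8=56, M5→Green 5·24=120, M6→Red 2·17=34. Service 403; fixed 263; total 666.

Total cost: 666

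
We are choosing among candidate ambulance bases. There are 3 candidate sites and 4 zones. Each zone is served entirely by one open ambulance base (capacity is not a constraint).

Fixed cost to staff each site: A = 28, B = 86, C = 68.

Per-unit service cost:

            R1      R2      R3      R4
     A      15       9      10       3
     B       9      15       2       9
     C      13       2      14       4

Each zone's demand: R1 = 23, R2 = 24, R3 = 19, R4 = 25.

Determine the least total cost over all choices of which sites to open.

Minimum total cost: 547

For any fixed open set, each zone goes to its cheapest open site; total = fixed + service.
{B, C}: R1→B 9·23=207, R2→C 2·24=48, R3→B 2·19=38, R4→C 4·25=100. Service 393; fixed 154; total 547.
{A, B, C}: service 368 + fixed 182 = 550
{A, B}: R1→B 9·23=207, R2→A 9·24=216, R3→B 2·19=38, R4→A 3·25=75. Service 536; fixed 114; total 650.
{A}: service 826 + fixed 28 = 854
No other subset beats 547.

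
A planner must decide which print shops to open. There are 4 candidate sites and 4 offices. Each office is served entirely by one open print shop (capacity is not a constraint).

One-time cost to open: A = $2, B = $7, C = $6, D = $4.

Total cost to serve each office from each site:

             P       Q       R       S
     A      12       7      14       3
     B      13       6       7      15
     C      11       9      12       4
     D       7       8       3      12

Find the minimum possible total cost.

For any fixed open set, each office goes to its cheapest open site; total = fixed + service.
{A, D}: P→D 7, Q→A 7, R→D 3, S→A 3. Service 20; fixed 6; total 26.
{A, B, D}: P→D 7, Q→B 6, R→D 3, S→A 3. Service 19; fixed 13; total 32.
{A, C, D}: P→D 7, Q→A 7, R→D 3, S→A 3. Service 20; fixed 12; total 32.
{A, B, C, D}: P→D 7, Q→B 6, R→D 3, S→A 3. Service 19; fixed 19; total 38.
(All 15 nonempty subsets were checked; A and D is lowest.)

Minimum total cost: 26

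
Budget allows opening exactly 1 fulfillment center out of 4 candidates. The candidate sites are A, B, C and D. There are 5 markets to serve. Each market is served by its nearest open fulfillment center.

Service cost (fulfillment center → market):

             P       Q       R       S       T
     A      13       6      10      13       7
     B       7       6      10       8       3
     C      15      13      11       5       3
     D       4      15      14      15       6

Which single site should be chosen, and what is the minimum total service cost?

Choose B only; total service cost 34.

With exactly 1 open, each market uses its cheapest among the chosen.
{B}: P→B 7, Q→B 6, R→B 10, S→B 8, T→B 3. Service cost 34.
{C}: service cost 47
{A}: service cost 49
Among all 4 size-1 choices, {B} is lowest.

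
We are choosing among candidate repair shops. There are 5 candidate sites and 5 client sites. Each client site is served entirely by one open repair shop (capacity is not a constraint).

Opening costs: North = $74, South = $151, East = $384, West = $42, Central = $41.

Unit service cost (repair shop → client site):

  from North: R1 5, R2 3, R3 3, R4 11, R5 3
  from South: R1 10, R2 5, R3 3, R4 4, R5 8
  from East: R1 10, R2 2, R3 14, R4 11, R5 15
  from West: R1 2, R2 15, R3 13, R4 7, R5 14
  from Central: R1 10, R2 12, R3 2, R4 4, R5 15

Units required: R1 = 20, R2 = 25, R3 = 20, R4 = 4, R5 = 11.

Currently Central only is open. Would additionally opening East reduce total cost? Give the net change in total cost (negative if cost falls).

Current service cost with {Central}: 721.
Adding East: each client site re-picks its cheapest; new service cost 471, saving 250.
Extra fixed cost: 384. Net change = 384 − 250 = 134.
(Totals: 762 → 896.)

No — net change +134 (cost rises by 134).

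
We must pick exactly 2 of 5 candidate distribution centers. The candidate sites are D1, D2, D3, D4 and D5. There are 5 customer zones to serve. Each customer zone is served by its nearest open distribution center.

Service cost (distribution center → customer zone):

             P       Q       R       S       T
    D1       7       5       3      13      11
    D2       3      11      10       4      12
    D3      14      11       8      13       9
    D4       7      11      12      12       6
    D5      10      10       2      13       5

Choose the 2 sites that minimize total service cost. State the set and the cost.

With exactly 2 open, each customer zone uses its cheapest among the chosen.
{D2, D5}: P→D2 3, Q→D5 10, R→D5 2, S→D2 4, T→D5 5. Service cost 24.
{D1, D2}: service cost 26
{D1, D5}: service cost 32
Among all 10 size-2 choices, {D2, D5} is lowest.

Choose D2 and D5; total service cost 24.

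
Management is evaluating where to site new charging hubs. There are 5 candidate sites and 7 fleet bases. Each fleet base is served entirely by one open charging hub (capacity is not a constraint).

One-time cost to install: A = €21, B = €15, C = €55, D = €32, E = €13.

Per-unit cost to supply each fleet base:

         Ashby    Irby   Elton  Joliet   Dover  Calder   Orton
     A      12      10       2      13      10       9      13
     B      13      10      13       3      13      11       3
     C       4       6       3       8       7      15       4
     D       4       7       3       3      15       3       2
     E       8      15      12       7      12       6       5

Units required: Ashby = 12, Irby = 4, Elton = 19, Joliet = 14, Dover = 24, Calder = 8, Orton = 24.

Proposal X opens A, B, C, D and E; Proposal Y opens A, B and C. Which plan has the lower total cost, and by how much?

Proposal X is cheaper by 27.

Proposal X: {A, B, C, D, E}: Ashby→C 4·12=48, Irby→C 6·4=24, Elton→A 2·19=38, Joliet→B 3·14=42, Dover→C 7·24=168, Calder→D 3·8=24, Orton→D 2·24=48. Service 392; fixed 136; total 528.
Proposal Y: {A, B, C}: Ashby→C 4·12=48, Irby→C 6·4=24, Elton→A 2·19=38, Joliet→B 3·14=42, Dover→C 7·24=168, Calder→A 9·8=72, Orton→B 3·24=72. Service 464; fixed 91; total 555.
Difference: |528 − 555| = 27.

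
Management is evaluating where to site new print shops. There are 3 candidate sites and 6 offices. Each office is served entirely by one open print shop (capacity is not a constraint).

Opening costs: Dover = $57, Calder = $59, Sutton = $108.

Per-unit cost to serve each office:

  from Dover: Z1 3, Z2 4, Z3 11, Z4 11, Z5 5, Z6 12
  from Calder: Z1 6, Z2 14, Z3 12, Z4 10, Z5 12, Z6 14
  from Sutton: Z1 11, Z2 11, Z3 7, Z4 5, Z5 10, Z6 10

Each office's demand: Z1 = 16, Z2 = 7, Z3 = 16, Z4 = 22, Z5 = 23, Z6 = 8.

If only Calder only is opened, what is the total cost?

Total cost: 1053

Each office is assigned to its cheapest site among the open ones.
{Calder}: Z1→Calder 6·16=96, Z2→Calder 14·7=98, Z3→Calder 12·16=192, Z4→Calder 10·22=220, Z5→Calder 12·23=276, Z6→Calder 14·8=112. Service 994; fixed 59; total 1053.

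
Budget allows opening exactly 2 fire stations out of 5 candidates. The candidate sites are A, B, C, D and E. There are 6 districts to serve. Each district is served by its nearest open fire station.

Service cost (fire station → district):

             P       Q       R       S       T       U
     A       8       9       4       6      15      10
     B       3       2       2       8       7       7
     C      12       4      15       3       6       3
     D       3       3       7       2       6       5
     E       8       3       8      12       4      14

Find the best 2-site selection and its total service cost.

With exactly 2 open, each district uses its cheapest among the chosen.
{B, C}: P→B 3, Q→B 2, R→B 2, S→C 3, T→C 6, U→C 3. Service cost 19.
{B, D}: service cost 20
{A, D}: service cost 23
Among all 10 size-2 choices, {B, C} is lowest.

Choose B and C; total service cost 19.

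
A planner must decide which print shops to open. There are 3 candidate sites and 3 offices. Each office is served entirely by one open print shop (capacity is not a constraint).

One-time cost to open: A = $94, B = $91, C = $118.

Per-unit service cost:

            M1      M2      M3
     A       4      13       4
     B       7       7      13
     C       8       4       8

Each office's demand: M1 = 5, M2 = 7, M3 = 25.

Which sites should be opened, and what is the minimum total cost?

For any fixed open set, each office goes to its cheapest open site; total = fixed + service.
{A}: M1→A 4·5=20, M2→A 13·7=91, M3→A 4·25=100. Service 211; fixed 94; total 305.
{A, B}: service 169 + fixed 185 = 354
{A, C}: M1→A 4·5=20, M2→C 4·7=28, M3→A 4·25=100. Service 148; fixed 212; total 360.
{A, B, C}: service 148 + fixed 303 = 451
No other subset beats 305.

Open A only; minimum total cost 305.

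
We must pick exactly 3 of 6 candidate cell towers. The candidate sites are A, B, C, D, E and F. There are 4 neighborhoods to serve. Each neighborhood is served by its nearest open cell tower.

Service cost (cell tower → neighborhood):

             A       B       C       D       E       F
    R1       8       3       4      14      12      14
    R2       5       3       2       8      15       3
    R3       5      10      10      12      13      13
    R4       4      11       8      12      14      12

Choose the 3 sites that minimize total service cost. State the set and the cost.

Choose A, B and C; total service cost 14.

With exactly 3 open, each neighborhood uses its cheapest among the chosen.
{A, B, C}: R1→B 3, R2→C 2, R3→A 5, R4→A 4. Service cost 14.
{A, B, D}: service cost 15
{A, B, E}: service cost 15
Among all 20 size-3 choices, {A, B, C} is lowest.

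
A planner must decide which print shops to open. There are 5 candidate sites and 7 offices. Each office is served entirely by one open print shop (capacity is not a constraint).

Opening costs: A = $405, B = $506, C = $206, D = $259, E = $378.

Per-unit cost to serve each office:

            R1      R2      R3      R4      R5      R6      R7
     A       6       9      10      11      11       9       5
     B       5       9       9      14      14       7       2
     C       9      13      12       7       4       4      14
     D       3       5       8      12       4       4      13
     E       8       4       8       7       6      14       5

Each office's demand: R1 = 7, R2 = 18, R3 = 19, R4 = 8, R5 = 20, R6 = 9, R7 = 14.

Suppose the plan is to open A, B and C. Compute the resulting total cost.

Each office is assigned to its cheapest site among the open ones.
{A, B, C}: R1→B 5·7=35, R2→A 9·18=162, R3→B 9·19=171, R4→C 7·8=56, R5→C 4·20=80, R6→C 4·9=36, R7→B 2·14=28. Service 568; fixed 1117; total 1685.

Total cost: 1685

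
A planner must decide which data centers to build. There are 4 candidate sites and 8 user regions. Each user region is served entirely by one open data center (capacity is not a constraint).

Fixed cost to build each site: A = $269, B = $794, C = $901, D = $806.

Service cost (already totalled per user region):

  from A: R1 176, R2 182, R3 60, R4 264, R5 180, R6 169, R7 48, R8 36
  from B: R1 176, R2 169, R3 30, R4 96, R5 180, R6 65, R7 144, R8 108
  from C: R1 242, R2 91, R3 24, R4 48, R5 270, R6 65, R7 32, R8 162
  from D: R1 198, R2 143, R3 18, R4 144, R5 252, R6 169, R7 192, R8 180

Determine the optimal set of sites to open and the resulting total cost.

Open A only; minimum total cost 1384.

For any fixed open set, each user region goes to its cheapest open site; total = fixed + service.
{A}: R1→A 176, R2→A 182, R3→A 60, R4→A 264, R5→A 180, R6→A 169, R7→A 48, R8→A 36. Service 1115; fixed 269; total 1384.
{B}: R1→B 176, R2→B 169, R3→B 30, R4→B 96, R5→B 180, R6→B 65, R7→B 144, R8→B 108. Service 968; fixed 794; total 1762.
{A, C}: R1→A 176, R2→C 91, R3→C 24, R4→C 48, R5→A 180, R6→C 65, R7→C 32, R8→A 36. Service 652; fixed 1170; total 1822.
{A, B, C, D}: service 646 + fixed 2770 = 3416
No other subset beats 1384.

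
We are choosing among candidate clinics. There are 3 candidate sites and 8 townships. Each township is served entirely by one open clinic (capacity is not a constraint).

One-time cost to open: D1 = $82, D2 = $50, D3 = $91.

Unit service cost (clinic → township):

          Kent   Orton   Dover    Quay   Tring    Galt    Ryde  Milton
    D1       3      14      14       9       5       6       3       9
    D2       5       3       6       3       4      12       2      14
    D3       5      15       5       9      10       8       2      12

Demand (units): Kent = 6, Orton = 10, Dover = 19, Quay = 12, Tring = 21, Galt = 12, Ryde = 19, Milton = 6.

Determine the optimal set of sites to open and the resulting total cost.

Open D1 and D2; minimum total cost 578.

For any fixed open set, each township goes to its cheapest open site; total = fixed + service.
{D1, D2}: Kent→D1 3·6=18, Orton→D2 3·10=30, Dover→D2 6·19=114, Quay→D2 3·12=36, Tring→D2 4·21=84, Galt→D1 6·12=72, Ryde→D2 2·19=38, Milton→D1 9·6=54. Service 446; fixed 132; total 578.
{D2}: service 560 + fixed 50 = 610
{D2, D3}: service 481 + fixed 141 = 622
{D1, D2, D3}: service 427 + fixed 223 = 650
No other subset beats 578.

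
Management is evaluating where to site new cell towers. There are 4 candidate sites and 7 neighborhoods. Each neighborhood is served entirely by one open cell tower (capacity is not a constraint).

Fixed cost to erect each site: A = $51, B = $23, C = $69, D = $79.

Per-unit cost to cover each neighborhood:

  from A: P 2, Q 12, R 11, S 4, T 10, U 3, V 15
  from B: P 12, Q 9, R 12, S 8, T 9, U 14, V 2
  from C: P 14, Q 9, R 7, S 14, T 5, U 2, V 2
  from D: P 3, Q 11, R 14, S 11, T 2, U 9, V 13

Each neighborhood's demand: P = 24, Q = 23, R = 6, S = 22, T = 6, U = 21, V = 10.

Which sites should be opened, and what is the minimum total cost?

For any fixed open set, each neighborhood goes to its cheapest open site; total = fixed + service.
{A, C}: P→A 2·24=48, Q→C 9·23=207, R→C 7·6=42, S→A 4·22=88, T→C 5·6=30, U→C 2·21=42, V→C 2·10=20. Service 477; fixed 120; total 597.
{A, B}: service 546 + fixed 74 = 620
{A, B, C}: service 477 + fixed 143 = 620
{A, B, C, D}: service 459 + fixed 222 = 681
(All 15 nonempty subsets were checked; A and C is lowest.)

Open A and C; minimum total cost 597.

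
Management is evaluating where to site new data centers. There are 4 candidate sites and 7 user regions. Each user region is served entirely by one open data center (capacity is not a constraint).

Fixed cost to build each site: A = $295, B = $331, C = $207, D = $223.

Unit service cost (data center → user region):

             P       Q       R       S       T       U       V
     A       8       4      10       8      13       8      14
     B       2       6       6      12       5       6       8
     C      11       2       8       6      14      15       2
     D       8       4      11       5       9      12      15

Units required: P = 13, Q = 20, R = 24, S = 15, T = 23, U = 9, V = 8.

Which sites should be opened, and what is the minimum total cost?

For any fixed open set, each user region goes to its cheapest open site; total = fixed + service.
{B, C}: P→B 2·13=26, Q→C 2·20=40, R→B 6·24=144, S→C 6·15=90, T→B 5·23=115, U→B 6·9=54, V→C 2·8=16. Service 485; fixed 538; total 1023.
{B}: P→B 2·13=26, Q→B 6·20=120, R→B 6·24=144, S→B 12·15=180, T→B 5·23=115, U→B 6·9=54, V→B 8·8=64. Service 703; fixed 331; total 1034.
{B, D}: P→B 2·13=26, Q→D 4·20=80, R→B 6·24=144, S→D 5·15=75, T→B 5·23=115, U→B 6·9=54, V→B 8·8=64. Service 558; fixed 554; total 1112.
{A, B, C, D}: P→B 2·13=26, Q→C 2·20=40, R→B 6·24=144, S→D 5·15=75, T→B 5·23=115, U→B 6·9=54, V→C 2·8=16. Service 470; fixed 1056; total 1526.
No other subset beats 1023.

Open B and C; minimum total cost 1023.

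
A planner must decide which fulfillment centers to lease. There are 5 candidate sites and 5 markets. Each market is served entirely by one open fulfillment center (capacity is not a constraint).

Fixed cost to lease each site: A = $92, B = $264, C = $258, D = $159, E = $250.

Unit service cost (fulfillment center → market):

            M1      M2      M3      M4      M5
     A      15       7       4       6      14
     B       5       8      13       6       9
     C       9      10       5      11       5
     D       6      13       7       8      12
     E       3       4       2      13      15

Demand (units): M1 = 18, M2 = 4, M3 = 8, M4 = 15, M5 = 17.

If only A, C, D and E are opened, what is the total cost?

Total cost: 1020

Each market is assigned to its cheapest site among the open ones.
{A, C, D, E}: M1→E 3·18=54, M2→E 4·4=16, M3→E 2·8=16, M4→A 6·15=90, M5→C 5·17=85. Service 261; fixed 759; total 1020.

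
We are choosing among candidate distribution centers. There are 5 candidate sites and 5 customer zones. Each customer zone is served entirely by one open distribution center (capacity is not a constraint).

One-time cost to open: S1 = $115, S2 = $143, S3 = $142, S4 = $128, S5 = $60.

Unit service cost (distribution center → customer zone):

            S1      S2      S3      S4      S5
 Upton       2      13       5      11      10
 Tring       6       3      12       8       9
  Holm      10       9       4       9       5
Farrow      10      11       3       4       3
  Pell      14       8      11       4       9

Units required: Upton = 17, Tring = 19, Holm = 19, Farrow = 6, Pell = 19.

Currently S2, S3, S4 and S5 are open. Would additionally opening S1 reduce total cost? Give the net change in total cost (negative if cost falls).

Current service cost with {S2, S3, S4, S5}: 312.
Adding S1: each customer zone re-picks its cheapest; new service cost 261, saving 51.
Extra fixed cost: 115. Net change = 115 − 51 = 64.
(Totals: 785 → 849.)

No — net change +64 (cost rises by 64).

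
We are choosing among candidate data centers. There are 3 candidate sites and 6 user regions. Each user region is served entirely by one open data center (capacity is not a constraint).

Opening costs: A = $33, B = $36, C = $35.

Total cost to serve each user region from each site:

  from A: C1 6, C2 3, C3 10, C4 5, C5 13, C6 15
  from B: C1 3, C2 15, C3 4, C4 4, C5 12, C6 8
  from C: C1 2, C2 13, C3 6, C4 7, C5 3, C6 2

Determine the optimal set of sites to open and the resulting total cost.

For any fixed open set, each user region goes to its cheapest open site; total = fixed + service.
{C}: C1→C 2, C2→C 13, C3→C 6, C4→C 7, C5→C 3, C6→C 2. Service 33; fixed 35; total 68.
{B}: C1→B 3, C2→B 15, C3→B 4, C4→B 4, C5→B 12, C6→B 8. Service 46; fixed 36; total 82.
{A}: C1→A 6, C2→A 3, C3→A 10, C4→A 5, C5→A 13, C6→A 15. Service 52; fixed 33; total 85.
{A, B, C}: C1→C 2, C2→A 3, C3→B 4, C4→B 4, C5→C 3, C6→C 2. Service 18; fixed 104; total 122.
No other subset beats 68.

Open C only; minimum total cost 68.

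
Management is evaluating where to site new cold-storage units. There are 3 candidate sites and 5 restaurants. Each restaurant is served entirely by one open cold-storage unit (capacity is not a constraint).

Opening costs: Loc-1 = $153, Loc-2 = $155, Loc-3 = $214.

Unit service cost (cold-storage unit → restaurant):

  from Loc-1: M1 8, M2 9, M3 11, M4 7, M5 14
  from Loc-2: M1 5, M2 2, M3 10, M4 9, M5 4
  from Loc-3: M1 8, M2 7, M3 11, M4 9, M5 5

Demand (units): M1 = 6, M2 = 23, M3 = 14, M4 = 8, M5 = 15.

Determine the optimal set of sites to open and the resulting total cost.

For any fixed open set, each restaurant goes to its cheapest open site; total = fixed + service.
{Loc-2}: M1→Loc-2 5·6=30, M2→Loc-2 2·23=46, M3→Loc-2 10·14=140, M4→Loc-2 9·8=72, M5→Loc-2 4·15=60. Service 348; fixed 155; total 503.
{Loc-1, Loc-2}: service 332 + fixed 308 = 640
{Loc-2, Loc-3}: service 348 + fixed 369 = 717
{Loc-1, Loc-2, Loc-3}: service 332 + fixed 522 = 854
No other subset beats 503.

Open Loc-2 only; minimum total cost 503.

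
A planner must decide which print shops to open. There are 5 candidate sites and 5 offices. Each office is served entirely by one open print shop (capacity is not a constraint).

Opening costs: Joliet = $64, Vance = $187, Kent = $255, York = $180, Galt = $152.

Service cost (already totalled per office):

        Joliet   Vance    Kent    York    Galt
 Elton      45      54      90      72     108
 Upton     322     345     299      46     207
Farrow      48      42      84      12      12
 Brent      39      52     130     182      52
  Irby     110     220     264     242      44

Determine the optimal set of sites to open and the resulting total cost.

For any fixed open set, each office goes to its cheapest open site; total = fixed + service.
{Joliet, York}: Elton→Joliet 45, Upton→York 46, Farrow→York 12, Brent→Joliet 39, Irby→Joliet 110. Service 252; fixed 244; total 496.
{York, Galt}: service 226 + fixed 332 = 558
{Joliet, Galt}: Elton→Joliet 45, Upton→Galt 207, Farrow→Galt 12, Brent→Joliet 39, Irby→Galt 44. Service 347; fixed 216; total 563.
{Joliet, Vance, Kent, York, Galt}: Elton→Joliet 45, Upton→York 46, Farrow→York 12, Brent→Joliet 39, Irby→Galt 44. Service 186; fixed 838; total 1024.
No other subset beats 496.

Open Joliet and York; minimum total cost 496.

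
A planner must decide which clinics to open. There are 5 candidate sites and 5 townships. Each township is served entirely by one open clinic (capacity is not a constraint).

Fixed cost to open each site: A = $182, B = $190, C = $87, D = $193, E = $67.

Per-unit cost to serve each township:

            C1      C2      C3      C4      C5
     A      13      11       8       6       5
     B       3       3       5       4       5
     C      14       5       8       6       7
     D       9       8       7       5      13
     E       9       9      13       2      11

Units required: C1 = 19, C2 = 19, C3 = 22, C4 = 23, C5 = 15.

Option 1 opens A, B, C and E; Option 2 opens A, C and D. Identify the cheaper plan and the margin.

Option 1: {A, B, C, E}: C1→B 3·19=57, C2→B 3·19=57, C3→B 5·22=110, C4→E 2·23=46, C5→A 5·15=75. Service 345; fixed 526; total 871.
Option 2: {A, C, D}: C1→D 9·19=171, C2→C 5·19=95, C3→D 7·22=154, C4→D 5·23=115, C5→A 5·15=75. Service 610; fixed 462; total 1072.
Difference: |871 − 1072| = 201.

Option 1 is cheaper by 201.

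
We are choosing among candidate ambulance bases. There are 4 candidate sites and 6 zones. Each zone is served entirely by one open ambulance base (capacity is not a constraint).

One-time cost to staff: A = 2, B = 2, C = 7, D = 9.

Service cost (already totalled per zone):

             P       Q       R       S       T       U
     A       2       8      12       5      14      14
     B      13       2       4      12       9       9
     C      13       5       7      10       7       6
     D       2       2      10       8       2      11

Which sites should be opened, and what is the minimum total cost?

Open A and B; minimum total cost 35.

For any fixed open set, each zone goes to its cheapest open site; total = fixed + service.
{A, B}: P→A 2, Q→B 2, R→B 4, S→A 5, T→B 9, U→B 9. Service 31; fixed 4; total 35.
{A, B, C}: service 26 + fixed 11 = 37
{A, B, D}: service 24 + fixed 13 = 37
{A, B, C, D}: P→A 2, Q→B 2, R→B 4, S→A 5, T→D 2, U→C 6. Service 21; fixed 20; total 41.
No other subset beats 35.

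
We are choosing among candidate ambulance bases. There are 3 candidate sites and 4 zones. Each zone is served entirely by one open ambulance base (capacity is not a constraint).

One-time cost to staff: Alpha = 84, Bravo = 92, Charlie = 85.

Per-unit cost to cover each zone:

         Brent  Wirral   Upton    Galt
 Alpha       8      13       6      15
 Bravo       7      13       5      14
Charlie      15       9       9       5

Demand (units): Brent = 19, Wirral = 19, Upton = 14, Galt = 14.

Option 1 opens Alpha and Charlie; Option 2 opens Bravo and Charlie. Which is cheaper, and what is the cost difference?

Option 1: {Alpha, Charlie}: Brent→Alpha 8·19=152, Wirral→Charlie 9·19=171, Upton→Alpha 6·14=84, Galt→Charlie 5·14=70. Service 477; fixed 169; total 646.
Option 2: {Bravo, Charlie}: Brent→Bravo 7·19=133, Wirral→Charlie 9·19=171, Upton→Bravo 5·14=70, Galt→Charlie 5·14=70. Service 444; fixed 177; total 621.
Difference: |646 − 621| = 25.

Option 2 is cheaper by 25.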